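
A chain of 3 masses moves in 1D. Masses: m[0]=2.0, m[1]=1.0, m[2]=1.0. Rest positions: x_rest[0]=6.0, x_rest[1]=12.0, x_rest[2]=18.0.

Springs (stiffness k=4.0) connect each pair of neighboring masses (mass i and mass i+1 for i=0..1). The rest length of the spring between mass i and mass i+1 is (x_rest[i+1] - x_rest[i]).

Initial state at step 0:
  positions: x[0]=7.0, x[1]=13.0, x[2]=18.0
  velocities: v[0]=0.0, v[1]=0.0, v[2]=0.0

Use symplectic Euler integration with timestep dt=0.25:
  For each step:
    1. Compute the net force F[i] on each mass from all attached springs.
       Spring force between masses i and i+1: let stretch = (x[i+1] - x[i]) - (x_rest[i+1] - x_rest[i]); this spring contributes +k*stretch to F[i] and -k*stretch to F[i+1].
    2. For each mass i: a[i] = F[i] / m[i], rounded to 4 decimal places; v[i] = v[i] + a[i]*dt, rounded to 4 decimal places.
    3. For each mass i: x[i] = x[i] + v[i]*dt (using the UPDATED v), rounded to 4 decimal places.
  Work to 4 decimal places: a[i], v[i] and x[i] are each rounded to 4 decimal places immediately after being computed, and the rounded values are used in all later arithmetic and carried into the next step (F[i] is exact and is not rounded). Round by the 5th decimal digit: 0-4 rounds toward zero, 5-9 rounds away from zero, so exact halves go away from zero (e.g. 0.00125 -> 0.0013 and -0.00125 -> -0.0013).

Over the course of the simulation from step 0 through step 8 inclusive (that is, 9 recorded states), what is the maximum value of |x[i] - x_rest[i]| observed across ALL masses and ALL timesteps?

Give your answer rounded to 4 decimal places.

Answer: 1.3326

Derivation:
Step 0: x=[7.0000 13.0000 18.0000] v=[0.0000 0.0000 0.0000]
Step 1: x=[7.0000 12.7500 18.2500] v=[0.0000 -1.0000 1.0000]
Step 2: x=[6.9688 12.4375 18.6250] v=[-0.1250 -1.2500 1.5000]
Step 3: x=[6.8711 12.3047 18.9531] v=[-0.3907 -0.5312 1.3125]
Step 4: x=[6.7026 12.4756 19.1191] v=[-0.6739 0.6836 0.6641]
Step 5: x=[6.5058 12.8641 19.1243] v=[-0.7874 1.5541 0.0206]
Step 6: x=[6.3537 13.2281 19.0644] v=[-0.6083 1.4560 -0.2396]
Step 7: x=[6.3109 13.3326 19.0454] v=[-0.1711 0.4179 -0.0759]
Step 8: x=[6.3959 13.1099 19.0982] v=[0.3398 -0.8910 0.2113]
Max displacement = 1.3326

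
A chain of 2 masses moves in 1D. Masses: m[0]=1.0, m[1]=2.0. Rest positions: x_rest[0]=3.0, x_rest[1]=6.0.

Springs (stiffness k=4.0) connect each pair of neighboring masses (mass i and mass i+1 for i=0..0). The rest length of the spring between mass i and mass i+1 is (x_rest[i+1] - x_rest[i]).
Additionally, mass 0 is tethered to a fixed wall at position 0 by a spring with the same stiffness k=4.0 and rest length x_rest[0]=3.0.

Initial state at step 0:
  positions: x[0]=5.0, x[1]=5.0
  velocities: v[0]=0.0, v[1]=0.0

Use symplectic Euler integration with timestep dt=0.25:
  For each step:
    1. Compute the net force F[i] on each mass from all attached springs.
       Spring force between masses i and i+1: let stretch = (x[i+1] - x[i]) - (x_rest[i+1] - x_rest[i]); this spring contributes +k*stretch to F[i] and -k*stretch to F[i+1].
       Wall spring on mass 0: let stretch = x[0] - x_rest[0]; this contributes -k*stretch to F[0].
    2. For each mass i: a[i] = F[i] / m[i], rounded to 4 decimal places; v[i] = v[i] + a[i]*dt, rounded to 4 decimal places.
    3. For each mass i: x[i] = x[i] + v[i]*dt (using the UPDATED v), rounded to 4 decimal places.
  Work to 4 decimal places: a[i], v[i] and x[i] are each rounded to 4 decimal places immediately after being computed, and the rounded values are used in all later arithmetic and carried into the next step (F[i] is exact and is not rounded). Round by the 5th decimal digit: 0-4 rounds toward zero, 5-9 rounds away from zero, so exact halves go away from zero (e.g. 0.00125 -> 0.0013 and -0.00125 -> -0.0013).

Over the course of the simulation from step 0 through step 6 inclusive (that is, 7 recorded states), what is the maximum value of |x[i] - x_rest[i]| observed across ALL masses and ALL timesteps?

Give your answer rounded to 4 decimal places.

Answer: 2.3559

Derivation:
Step 0: x=[5.0000 5.0000] v=[0.0000 0.0000]
Step 1: x=[3.7500 5.3750] v=[-5.0000 1.5000]
Step 2: x=[1.9688 5.9219] v=[-7.1250 2.1875]
Step 3: x=[0.6836 6.3497] v=[-5.1407 1.7110]
Step 4: x=[0.6441 6.4442] v=[-0.1582 0.3780]
Step 5: x=[1.8936 6.1887] v=[4.9978 -1.0221]
Step 6: x=[3.7434 5.7713] v=[7.3993 -1.6697]
Max displacement = 2.3559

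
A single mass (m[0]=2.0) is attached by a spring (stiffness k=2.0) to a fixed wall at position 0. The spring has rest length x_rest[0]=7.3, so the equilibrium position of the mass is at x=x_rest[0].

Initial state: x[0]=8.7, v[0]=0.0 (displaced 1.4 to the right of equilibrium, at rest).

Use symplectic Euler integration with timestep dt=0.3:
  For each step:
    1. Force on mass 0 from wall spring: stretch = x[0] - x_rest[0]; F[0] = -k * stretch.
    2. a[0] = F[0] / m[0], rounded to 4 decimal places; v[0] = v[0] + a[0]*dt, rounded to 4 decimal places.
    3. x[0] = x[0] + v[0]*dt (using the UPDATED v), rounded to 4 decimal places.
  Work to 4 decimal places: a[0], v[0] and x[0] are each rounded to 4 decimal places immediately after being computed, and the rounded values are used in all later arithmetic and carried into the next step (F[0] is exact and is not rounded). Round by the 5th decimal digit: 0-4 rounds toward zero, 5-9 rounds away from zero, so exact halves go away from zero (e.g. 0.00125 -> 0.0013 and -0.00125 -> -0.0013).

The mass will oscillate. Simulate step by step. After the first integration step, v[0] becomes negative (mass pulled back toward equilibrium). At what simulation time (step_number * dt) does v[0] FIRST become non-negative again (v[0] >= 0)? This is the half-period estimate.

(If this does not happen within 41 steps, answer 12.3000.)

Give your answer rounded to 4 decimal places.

Step 0: x=[8.7000] v=[0.0000]
Step 1: x=[8.5740] v=[-0.4200]
Step 2: x=[8.3333] v=[-0.8022]
Step 3: x=[7.9996] v=[-1.1122]
Step 4: x=[7.6030] v=[-1.3221]
Step 5: x=[7.1791] v=[-1.4130]
Step 6: x=[6.7661] v=[-1.3767]
Step 7: x=[6.4012] v=[-1.2165]
Step 8: x=[6.1171] v=[-0.9469]
Step 9: x=[5.9395] v=[-0.5920]
Step 10: x=[5.8843] v=[-0.1839]
Step 11: x=[5.9565] v=[0.2408]
First v>=0 after going negative at step 11, time=3.3000

Answer: 3.3000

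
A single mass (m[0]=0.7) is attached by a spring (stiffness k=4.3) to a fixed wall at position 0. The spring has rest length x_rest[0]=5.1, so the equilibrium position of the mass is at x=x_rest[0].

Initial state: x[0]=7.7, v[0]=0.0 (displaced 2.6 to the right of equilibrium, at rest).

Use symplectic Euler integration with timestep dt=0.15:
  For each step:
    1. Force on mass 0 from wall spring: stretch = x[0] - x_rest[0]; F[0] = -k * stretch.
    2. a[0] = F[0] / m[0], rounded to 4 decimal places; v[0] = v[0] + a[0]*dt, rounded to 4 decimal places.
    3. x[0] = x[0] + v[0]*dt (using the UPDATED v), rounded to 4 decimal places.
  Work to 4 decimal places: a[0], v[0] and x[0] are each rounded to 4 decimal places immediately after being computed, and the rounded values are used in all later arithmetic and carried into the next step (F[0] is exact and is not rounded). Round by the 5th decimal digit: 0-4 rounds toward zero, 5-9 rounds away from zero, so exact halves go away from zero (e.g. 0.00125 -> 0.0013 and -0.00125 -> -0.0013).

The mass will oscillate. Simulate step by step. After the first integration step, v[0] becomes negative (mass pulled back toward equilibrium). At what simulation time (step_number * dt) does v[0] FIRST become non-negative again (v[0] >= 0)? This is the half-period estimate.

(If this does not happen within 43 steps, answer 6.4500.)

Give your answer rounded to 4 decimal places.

Answer: 1.3500

Derivation:
Step 0: x=[7.7000] v=[0.0000]
Step 1: x=[7.3406] v=[-2.3957]
Step 2: x=[6.6716] v=[-4.4603]
Step 3: x=[5.7853] v=[-5.9084]
Step 4: x=[4.8043] v=[-6.5399]
Step 5: x=[3.8642] v=[-6.2674]
Step 6: x=[3.0949] v=[-5.1287]
Step 7: x=[2.6027] v=[-3.2812]
Step 8: x=[2.4557] v=[-0.9801]
Step 9: x=[2.6742] v=[1.4564]
First v>=0 after going negative at step 9, time=1.3500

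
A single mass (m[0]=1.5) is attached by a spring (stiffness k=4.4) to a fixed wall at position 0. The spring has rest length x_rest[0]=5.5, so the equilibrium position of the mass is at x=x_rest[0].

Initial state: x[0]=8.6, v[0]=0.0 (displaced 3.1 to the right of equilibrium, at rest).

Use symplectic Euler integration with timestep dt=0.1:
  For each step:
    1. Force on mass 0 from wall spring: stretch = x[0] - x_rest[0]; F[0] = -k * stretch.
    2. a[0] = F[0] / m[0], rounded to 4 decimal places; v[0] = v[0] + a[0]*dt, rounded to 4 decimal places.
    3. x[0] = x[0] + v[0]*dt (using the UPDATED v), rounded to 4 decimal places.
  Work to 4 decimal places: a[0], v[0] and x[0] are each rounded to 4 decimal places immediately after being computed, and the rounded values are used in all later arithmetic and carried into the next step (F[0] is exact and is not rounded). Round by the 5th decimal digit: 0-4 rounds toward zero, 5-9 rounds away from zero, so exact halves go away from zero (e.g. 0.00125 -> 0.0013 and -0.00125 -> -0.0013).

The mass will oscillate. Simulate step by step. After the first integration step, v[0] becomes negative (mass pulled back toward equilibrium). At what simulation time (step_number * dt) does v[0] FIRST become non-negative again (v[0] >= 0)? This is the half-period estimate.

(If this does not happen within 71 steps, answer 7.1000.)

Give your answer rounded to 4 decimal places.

Answer: 1.9000

Derivation:
Step 0: x=[8.6000] v=[0.0000]
Step 1: x=[8.5091] v=[-0.9093]
Step 2: x=[8.3299] v=[-1.7920]
Step 3: x=[8.0677] v=[-2.6221]
Step 4: x=[7.7302] v=[-3.3753]
Step 5: x=[7.3273] v=[-4.0295]
Step 6: x=[6.8708] v=[-4.5655]
Step 7: x=[6.3740] v=[-4.9676]
Step 8: x=[5.8516] v=[-5.2240]
Step 9: x=[5.3189] v=[-5.3271]
Step 10: x=[4.7915] v=[-5.2740]
Step 11: x=[4.2849] v=[-5.0662]
Step 12: x=[3.8139] v=[-4.7098]
Step 13: x=[3.3924] v=[-4.2152]
Step 14: x=[3.0327] v=[-3.5970]
Step 15: x=[2.7454] v=[-2.8733]
Step 16: x=[2.5389] v=[-2.0653]
Step 17: x=[2.4192] v=[-1.1967]
Step 18: x=[2.3899] v=[-0.2930]
Step 19: x=[2.4518] v=[0.6193]
First v>=0 after going negative at step 19, time=1.9000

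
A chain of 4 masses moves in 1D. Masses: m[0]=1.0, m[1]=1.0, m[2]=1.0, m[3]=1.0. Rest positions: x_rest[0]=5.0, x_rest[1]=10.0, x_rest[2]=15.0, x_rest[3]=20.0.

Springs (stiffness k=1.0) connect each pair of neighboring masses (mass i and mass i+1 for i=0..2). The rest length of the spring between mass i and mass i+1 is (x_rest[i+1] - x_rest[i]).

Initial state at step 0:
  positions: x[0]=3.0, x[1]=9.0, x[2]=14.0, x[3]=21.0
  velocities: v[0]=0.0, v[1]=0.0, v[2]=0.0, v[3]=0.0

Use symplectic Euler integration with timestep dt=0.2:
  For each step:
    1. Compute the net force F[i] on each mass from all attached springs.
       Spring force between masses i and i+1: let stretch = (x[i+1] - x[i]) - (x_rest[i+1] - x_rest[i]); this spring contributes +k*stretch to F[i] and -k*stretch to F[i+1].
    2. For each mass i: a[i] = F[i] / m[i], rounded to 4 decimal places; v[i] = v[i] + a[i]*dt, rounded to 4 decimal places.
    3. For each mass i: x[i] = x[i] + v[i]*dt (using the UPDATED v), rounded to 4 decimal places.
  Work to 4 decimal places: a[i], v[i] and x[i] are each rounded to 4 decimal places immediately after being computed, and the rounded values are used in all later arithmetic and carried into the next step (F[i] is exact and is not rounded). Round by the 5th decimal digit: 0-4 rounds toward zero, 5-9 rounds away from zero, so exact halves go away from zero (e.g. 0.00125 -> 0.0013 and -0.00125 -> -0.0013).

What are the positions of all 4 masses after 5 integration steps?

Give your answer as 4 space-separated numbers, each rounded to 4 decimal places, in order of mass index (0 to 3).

Step 0: x=[3.0000 9.0000 14.0000 21.0000] v=[0.0000 0.0000 0.0000 0.0000]
Step 1: x=[3.0400 8.9600 14.0800 20.9200] v=[0.2000 -0.2000 0.4000 -0.4000]
Step 2: x=[3.1168 8.8880 14.2288 20.7664] v=[0.3840 -0.3600 0.7440 -0.7680]
Step 3: x=[3.2244 8.7988 14.4255 20.5513] v=[0.5382 -0.4461 0.9834 -1.0755]
Step 4: x=[3.3550 8.7117 14.6421 20.2912] v=[0.6531 -0.4356 1.0832 -1.3007]
Step 5: x=[3.4999 8.6475 14.8475 20.0051] v=[0.7244 -0.3209 1.0269 -1.4305]

Answer: 3.4999 8.6475 14.8475 20.0051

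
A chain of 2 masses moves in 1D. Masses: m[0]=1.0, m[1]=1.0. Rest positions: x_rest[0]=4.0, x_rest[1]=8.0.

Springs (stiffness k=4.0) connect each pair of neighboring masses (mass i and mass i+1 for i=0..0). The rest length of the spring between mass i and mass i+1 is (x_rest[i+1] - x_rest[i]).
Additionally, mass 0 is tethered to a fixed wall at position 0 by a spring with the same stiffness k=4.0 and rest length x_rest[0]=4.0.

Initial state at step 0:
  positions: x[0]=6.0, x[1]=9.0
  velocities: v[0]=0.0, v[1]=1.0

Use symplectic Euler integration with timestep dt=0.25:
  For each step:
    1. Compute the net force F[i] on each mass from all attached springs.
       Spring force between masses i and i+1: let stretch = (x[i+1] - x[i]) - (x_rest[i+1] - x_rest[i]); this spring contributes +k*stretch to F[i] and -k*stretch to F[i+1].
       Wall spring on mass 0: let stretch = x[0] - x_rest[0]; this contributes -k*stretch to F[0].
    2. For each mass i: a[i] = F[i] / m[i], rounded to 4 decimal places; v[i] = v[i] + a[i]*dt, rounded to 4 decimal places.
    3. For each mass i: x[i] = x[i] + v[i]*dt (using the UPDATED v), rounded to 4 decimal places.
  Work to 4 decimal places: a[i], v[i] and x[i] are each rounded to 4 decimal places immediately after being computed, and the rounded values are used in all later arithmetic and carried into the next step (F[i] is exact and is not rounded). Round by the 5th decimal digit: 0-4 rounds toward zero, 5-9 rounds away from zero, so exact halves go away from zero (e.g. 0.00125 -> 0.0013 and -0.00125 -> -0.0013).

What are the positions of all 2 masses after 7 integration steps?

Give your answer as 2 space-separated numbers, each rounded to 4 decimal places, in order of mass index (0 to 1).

Step 0: x=[6.0000 9.0000] v=[0.0000 1.0000]
Step 1: x=[5.2500 9.5000] v=[-3.0000 2.0000]
Step 2: x=[4.2500 9.9375] v=[-4.0000 1.7500]
Step 3: x=[3.6094 9.9531] v=[-2.5625 0.0625]
Step 4: x=[3.6524 9.3828] v=[0.1718 -2.2812]
Step 5: x=[4.2149 8.3799] v=[2.2498 -4.0116]
Step 6: x=[4.7649 7.3358] v=[2.1999 -4.1766]
Step 7: x=[4.7664 6.6489] v=[0.0059 -2.7475]

Answer: 4.7664 6.6489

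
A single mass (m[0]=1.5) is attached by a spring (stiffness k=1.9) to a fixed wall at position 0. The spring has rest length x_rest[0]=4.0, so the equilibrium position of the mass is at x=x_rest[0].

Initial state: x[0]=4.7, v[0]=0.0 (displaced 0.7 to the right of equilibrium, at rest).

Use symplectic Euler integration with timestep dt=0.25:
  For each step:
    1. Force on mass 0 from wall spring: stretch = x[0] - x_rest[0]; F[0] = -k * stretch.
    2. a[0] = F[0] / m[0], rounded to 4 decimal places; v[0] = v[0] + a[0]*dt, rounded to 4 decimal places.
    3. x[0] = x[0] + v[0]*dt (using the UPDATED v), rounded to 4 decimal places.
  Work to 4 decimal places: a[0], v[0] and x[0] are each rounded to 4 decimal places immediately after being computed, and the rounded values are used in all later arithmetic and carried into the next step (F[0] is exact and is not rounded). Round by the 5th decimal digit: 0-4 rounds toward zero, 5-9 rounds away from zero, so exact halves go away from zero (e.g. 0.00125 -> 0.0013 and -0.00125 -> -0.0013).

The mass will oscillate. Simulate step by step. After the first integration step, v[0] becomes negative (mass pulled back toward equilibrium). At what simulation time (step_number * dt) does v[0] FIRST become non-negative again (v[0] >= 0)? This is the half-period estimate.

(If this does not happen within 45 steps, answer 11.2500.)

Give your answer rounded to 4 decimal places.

Answer: 3.0000

Derivation:
Step 0: x=[4.7000] v=[0.0000]
Step 1: x=[4.6446] v=[-0.2217]
Step 2: x=[4.5382] v=[-0.4258]
Step 3: x=[4.3892] v=[-0.5962]
Step 4: x=[4.2093] v=[-0.7195]
Step 5: x=[4.0129] v=[-0.7858]
Step 6: x=[3.8154] v=[-0.7899]
Step 7: x=[3.6325] v=[-0.7315]
Step 8: x=[3.4787] v=[-0.6151]
Step 9: x=[3.3662] v=[-0.4500]
Step 10: x=[3.3039] v=[-0.2493]
Step 11: x=[3.2967] v=[-0.0289]
Step 12: x=[3.3452] v=[0.1938]
First v>=0 after going negative at step 12, time=3.0000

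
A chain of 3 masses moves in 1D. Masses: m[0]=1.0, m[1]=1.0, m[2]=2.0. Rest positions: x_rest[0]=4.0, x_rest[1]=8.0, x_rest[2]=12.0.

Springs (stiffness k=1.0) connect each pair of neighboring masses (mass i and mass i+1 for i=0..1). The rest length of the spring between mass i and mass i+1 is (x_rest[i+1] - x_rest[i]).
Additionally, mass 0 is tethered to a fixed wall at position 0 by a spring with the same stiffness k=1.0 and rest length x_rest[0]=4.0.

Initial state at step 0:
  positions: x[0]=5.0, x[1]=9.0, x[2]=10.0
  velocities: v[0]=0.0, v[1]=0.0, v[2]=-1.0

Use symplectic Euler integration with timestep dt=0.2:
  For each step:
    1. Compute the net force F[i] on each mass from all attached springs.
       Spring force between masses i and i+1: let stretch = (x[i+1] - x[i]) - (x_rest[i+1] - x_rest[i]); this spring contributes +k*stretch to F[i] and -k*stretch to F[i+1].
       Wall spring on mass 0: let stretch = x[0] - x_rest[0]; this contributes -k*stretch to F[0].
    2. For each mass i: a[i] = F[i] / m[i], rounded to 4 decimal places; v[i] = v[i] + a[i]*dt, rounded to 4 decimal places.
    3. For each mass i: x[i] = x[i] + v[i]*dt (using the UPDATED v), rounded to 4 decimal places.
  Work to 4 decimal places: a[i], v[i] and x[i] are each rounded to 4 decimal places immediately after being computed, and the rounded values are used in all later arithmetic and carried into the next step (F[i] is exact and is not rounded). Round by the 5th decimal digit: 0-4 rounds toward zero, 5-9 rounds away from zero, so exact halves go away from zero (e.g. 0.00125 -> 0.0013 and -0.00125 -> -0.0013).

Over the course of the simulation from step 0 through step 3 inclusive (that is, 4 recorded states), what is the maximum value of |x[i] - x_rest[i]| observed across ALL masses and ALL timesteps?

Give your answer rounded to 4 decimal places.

Answer: 2.2420

Derivation:
Step 0: x=[5.0000 9.0000 10.0000] v=[0.0000 0.0000 -1.0000]
Step 1: x=[4.9600 8.8800 9.8600] v=[-0.2000 -0.6000 -0.7000]
Step 2: x=[4.8784 8.6424 9.7804] v=[-0.4080 -1.1880 -0.3980]
Step 3: x=[4.7522 8.2998 9.7580] v=[-0.6309 -1.7132 -0.1118]
Max displacement = 2.2420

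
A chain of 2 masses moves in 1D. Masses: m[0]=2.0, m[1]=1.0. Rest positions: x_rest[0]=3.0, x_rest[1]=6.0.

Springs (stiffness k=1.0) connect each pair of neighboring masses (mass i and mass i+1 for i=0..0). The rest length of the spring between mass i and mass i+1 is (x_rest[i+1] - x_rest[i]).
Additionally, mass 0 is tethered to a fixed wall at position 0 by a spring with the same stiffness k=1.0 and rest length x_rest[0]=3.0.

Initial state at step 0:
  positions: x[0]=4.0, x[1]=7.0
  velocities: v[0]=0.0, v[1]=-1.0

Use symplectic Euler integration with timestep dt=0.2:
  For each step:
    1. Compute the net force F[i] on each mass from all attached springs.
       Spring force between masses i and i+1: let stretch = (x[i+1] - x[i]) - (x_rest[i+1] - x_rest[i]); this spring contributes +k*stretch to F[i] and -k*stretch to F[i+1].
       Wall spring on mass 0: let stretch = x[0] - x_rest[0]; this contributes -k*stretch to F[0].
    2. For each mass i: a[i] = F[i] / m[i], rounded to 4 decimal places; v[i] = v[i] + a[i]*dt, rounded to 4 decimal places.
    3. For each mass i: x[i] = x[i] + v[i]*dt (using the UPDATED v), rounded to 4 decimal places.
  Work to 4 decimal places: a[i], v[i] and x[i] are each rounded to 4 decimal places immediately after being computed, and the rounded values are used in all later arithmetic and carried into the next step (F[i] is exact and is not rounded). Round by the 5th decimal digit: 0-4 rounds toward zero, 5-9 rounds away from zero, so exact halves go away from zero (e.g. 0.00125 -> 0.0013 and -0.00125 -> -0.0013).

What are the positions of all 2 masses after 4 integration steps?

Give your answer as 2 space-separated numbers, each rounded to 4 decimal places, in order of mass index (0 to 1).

Answer: 3.7736 6.2656

Derivation:
Step 0: x=[4.0000 7.0000] v=[0.0000 -1.0000]
Step 1: x=[3.9800 6.8000] v=[-0.1000 -1.0000]
Step 2: x=[3.9368 6.6072] v=[-0.2160 -0.9640]
Step 3: x=[3.8683 6.4276] v=[-0.3426 -0.8981]
Step 4: x=[3.7736 6.2656] v=[-0.4735 -0.8100]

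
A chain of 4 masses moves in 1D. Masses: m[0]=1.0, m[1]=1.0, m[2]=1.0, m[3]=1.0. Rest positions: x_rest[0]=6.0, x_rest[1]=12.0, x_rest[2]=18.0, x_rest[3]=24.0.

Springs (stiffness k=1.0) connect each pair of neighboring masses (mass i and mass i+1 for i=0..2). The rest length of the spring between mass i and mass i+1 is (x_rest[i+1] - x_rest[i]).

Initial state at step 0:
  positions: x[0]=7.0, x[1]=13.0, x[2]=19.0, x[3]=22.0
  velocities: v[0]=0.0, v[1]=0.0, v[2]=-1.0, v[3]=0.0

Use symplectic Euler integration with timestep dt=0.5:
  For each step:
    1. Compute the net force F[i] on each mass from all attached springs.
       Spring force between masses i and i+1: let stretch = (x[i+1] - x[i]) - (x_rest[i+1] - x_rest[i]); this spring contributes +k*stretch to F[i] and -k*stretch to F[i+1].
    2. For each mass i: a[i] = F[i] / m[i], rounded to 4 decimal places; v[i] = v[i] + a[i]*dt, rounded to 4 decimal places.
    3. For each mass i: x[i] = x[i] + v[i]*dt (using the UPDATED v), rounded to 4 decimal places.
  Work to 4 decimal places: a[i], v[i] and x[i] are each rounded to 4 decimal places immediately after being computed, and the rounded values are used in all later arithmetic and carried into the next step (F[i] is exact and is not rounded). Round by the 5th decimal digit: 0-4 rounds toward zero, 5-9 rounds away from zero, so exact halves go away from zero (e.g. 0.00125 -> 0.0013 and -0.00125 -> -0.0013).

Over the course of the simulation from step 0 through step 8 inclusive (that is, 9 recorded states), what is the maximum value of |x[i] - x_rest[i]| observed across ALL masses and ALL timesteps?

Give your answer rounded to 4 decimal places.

Step 0: x=[7.0000 13.0000 19.0000 22.0000] v=[0.0000 0.0000 -1.0000 0.0000]
Step 1: x=[7.0000 13.0000 17.7500 22.7500] v=[0.0000 0.0000 -2.5000 1.5000]
Step 2: x=[7.0000 12.6875 16.5625 23.7500] v=[0.0000 -0.6250 -2.3750 2.0000]
Step 3: x=[6.9219 11.9219 16.2031 24.4532] v=[-0.1563 -1.5313 -0.7188 1.4063]
Step 4: x=[6.5938 10.9766 16.8360 24.5939] v=[-0.6563 -1.8907 1.2657 0.2813]
Step 5: x=[5.8614 10.4004 17.9435 24.2951] v=[-1.4649 -1.1524 2.2150 -0.5977]
Step 6: x=[4.7637 10.5753 18.7532 23.9084] v=[-2.1954 0.3497 1.6193 -0.7735]
Step 7: x=[3.6189 11.3418 18.8072 23.7329] v=[-2.2896 1.5329 0.1080 -0.3511]
Step 8: x=[2.9048 12.0439 18.2263 23.8260] v=[-1.4282 1.4042 -1.1619 0.1861]
Max displacement = 3.0952

Answer: 3.0952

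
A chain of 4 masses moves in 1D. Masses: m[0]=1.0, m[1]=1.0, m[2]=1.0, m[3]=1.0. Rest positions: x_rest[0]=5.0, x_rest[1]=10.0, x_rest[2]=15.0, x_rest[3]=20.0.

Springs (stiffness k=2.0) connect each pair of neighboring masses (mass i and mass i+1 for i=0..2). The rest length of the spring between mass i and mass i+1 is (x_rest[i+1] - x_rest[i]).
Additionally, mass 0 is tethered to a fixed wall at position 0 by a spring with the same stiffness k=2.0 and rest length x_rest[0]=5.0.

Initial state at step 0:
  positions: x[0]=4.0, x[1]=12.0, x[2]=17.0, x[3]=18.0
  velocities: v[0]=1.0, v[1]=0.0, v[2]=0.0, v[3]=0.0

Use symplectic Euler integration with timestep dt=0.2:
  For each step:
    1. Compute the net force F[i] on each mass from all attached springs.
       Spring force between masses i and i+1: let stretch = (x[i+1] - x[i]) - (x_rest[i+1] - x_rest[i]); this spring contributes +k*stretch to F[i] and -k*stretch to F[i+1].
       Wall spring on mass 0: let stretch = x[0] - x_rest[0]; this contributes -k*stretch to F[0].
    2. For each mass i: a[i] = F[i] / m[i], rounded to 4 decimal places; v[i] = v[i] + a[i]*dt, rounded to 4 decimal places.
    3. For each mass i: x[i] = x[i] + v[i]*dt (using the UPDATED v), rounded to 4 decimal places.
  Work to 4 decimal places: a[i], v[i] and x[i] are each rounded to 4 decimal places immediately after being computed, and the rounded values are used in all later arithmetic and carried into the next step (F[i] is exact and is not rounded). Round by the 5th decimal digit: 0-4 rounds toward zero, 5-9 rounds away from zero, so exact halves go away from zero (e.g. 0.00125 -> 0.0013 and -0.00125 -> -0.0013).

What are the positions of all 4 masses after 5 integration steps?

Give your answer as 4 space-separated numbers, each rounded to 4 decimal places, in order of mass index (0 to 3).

Step 0: x=[4.0000 12.0000 17.0000 18.0000] v=[1.0000 0.0000 0.0000 0.0000]
Step 1: x=[4.5200 11.7600 16.6800 18.3200] v=[2.6000 -1.2000 -1.6000 1.6000]
Step 2: x=[5.2576 11.3344 16.0976 18.9088] v=[3.6880 -2.1280 -2.9120 2.9440]
Step 3: x=[6.0607 10.8037 15.3590 19.6727] v=[4.0157 -2.6534 -3.6928 3.8195]
Step 4: x=[6.7584 10.2580 14.6011 20.4915] v=[3.4886 -2.7285 -3.7894 4.0940]
Step 5: x=[7.1954 9.7798 13.9670 21.2391] v=[2.1851 -2.3911 -3.1705 3.7378]

Answer: 7.1954 9.7798 13.9670 21.2391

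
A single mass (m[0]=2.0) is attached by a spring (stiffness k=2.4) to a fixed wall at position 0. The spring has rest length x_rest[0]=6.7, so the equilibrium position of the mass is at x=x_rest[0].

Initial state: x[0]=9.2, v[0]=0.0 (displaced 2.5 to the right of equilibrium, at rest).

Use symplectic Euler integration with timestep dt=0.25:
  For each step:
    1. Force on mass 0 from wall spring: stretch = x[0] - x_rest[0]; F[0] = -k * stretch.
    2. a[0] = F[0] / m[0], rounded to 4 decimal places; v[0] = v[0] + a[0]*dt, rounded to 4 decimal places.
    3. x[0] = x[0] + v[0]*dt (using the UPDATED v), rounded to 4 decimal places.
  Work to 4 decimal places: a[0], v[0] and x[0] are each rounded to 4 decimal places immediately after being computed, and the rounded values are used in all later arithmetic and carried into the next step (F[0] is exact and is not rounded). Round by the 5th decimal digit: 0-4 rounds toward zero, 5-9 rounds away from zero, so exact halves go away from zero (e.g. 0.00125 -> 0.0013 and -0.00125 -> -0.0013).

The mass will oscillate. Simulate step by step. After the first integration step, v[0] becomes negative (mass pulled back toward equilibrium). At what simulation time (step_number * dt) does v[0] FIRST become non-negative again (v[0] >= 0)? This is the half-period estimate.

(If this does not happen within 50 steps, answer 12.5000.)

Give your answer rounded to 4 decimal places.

Answer: 3.0000

Derivation:
Step 0: x=[9.2000] v=[0.0000]
Step 1: x=[9.0125] v=[-0.7500]
Step 2: x=[8.6516] v=[-1.4438]
Step 3: x=[8.1443] v=[-2.0293]
Step 4: x=[7.5287] v=[-2.4626]
Step 5: x=[6.8509] v=[-2.7112]
Step 6: x=[6.1618] v=[-2.7565]
Step 7: x=[5.5130] v=[-2.5951]
Step 8: x=[4.9533] v=[-2.2390]
Step 9: x=[4.5246] v=[-1.7150]
Step 10: x=[4.2590] v=[-1.0624]
Step 11: x=[4.1765] v=[-0.3301]
Step 12: x=[4.2833] v=[0.4270]
First v>=0 after going negative at step 12, time=3.0000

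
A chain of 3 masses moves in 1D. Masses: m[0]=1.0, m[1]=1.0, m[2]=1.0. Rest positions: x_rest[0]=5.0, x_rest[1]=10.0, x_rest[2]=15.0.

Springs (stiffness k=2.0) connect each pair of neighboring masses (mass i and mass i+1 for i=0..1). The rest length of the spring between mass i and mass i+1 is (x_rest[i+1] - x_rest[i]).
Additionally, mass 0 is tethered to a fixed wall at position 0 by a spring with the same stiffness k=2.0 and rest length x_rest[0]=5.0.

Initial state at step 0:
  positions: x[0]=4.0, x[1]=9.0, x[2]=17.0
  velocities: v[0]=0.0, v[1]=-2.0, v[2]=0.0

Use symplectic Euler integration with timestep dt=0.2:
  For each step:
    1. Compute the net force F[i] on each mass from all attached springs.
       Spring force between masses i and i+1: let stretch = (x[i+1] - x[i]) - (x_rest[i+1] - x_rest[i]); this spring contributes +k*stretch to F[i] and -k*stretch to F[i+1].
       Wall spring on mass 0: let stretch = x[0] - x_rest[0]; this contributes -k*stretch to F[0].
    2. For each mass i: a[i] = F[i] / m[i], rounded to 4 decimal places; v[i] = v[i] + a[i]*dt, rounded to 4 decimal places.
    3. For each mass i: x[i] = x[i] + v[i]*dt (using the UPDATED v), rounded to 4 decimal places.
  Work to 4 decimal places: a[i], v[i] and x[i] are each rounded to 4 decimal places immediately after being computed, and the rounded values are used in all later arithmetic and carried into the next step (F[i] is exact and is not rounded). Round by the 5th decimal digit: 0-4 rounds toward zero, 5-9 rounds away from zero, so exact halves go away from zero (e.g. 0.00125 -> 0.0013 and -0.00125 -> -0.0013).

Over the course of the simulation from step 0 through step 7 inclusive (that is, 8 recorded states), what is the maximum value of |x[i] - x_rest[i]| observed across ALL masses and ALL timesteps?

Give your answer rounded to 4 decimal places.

Step 0: x=[4.0000 9.0000 17.0000] v=[0.0000 -2.0000 0.0000]
Step 1: x=[4.0800 8.8400 16.7600] v=[0.4000 -0.8000 -1.2000]
Step 2: x=[4.2144 8.9328 16.2864] v=[0.6720 0.4640 -2.3680]
Step 3: x=[4.3891 9.2364 15.6245] v=[0.8736 1.5181 -3.3094]
Step 4: x=[4.6005 9.6633 14.8516] v=[1.0569 2.1344 -3.8646]
Step 5: x=[4.8489 10.1002 14.0636] v=[1.2418 2.1846 -3.9399]
Step 6: x=[5.1295 10.4341 13.3585] v=[1.4028 1.6694 -3.5253]
Step 7: x=[5.4241 10.5776 12.8195] v=[1.4728 0.7173 -2.6951]
Max displacement = 2.1805

Answer: 2.1805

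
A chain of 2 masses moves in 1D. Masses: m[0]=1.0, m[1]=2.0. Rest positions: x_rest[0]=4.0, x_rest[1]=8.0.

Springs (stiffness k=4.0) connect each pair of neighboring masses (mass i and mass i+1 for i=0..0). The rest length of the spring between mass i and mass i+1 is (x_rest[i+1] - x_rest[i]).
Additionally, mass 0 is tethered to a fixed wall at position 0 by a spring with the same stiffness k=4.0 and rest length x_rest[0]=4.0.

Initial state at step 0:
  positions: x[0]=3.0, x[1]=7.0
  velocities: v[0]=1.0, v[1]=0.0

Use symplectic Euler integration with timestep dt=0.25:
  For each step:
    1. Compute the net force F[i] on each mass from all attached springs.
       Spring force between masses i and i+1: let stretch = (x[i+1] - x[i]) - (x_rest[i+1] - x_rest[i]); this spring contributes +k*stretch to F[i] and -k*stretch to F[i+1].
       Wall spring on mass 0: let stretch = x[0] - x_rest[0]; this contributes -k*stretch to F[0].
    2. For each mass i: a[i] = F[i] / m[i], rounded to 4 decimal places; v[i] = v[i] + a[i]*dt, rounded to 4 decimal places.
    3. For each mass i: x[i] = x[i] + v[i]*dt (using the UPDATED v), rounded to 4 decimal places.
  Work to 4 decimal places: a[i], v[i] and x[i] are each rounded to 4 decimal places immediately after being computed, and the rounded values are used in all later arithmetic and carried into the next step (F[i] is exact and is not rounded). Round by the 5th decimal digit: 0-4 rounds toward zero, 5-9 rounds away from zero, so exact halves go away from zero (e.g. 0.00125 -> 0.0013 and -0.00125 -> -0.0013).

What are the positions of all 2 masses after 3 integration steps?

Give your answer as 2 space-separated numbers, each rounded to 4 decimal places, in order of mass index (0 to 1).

Step 0: x=[3.0000 7.0000] v=[1.0000 0.0000]
Step 1: x=[3.5000 7.0000] v=[2.0000 0.0000]
Step 2: x=[4.0000 7.0625] v=[2.0000 0.2500]
Step 3: x=[4.2656 7.2422] v=[1.0625 0.7188]

Answer: 4.2656 7.2422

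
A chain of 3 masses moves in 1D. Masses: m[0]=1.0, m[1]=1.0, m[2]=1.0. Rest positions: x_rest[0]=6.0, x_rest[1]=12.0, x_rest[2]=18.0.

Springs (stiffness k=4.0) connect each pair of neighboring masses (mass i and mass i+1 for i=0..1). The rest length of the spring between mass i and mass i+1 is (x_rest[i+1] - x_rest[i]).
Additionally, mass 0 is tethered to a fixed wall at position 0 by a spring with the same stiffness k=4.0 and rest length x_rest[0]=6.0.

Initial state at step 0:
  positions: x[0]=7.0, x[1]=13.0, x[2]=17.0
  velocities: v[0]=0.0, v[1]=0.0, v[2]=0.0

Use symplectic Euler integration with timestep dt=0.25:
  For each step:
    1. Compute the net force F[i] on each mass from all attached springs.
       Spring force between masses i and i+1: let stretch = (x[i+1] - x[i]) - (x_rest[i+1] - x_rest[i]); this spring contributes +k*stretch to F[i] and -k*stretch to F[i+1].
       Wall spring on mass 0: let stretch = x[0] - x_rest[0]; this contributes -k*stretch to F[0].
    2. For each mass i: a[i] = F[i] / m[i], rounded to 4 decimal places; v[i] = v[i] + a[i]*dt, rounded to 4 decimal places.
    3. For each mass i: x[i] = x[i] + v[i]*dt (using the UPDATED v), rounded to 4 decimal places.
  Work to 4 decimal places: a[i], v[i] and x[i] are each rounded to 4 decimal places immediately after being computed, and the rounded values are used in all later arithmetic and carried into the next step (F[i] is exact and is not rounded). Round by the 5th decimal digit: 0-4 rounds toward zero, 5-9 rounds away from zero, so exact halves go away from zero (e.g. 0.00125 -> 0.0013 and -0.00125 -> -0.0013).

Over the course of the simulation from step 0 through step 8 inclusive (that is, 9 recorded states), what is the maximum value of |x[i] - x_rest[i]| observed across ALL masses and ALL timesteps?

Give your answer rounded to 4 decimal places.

Answer: 1.3183

Derivation:
Step 0: x=[7.0000 13.0000 17.0000] v=[0.0000 0.0000 0.0000]
Step 1: x=[6.7500 12.5000 17.5000] v=[-1.0000 -2.0000 2.0000]
Step 2: x=[6.2500 11.8125 18.2500] v=[-2.0000 -2.7500 3.0000]
Step 3: x=[5.5781 11.3438 18.8906] v=[-2.6875 -1.8750 2.5625]
Step 4: x=[4.9531 11.3203 19.1445] v=[-2.4999 -0.0939 1.0157]
Step 5: x=[4.6817 11.6611 18.9424] v=[-1.0858 1.3631 -0.8085]
Step 6: x=[4.9847 12.0774 18.4200] v=[1.2119 1.6650 -2.0898]
Step 7: x=[5.8147 12.3061 17.8119] v=[3.3199 0.9149 -2.4324]
Step 8: x=[6.8139 12.2884 17.3274] v=[3.9966 -0.0707 -1.9382]
Max displacement = 1.3183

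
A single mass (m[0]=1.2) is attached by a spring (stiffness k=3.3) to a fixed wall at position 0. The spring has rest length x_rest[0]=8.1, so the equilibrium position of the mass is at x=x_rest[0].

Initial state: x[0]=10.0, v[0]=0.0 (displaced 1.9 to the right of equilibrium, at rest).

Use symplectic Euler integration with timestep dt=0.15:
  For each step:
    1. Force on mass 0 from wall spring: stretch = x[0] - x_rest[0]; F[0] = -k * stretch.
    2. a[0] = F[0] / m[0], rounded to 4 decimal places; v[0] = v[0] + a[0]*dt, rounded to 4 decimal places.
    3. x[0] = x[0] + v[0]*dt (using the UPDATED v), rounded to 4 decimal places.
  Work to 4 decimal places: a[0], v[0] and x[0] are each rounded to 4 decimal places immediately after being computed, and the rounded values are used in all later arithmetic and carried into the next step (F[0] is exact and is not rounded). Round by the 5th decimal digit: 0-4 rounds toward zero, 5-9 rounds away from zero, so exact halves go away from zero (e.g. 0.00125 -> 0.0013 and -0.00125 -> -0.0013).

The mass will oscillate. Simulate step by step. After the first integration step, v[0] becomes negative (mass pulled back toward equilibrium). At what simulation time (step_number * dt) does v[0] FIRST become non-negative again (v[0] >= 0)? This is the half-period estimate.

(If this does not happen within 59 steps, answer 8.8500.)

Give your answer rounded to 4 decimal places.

Answer: 1.9500

Derivation:
Step 0: x=[10.0000] v=[0.0000]
Step 1: x=[9.8824] v=[-0.7838]
Step 2: x=[9.6546] v=[-1.5190]
Step 3: x=[9.3306] v=[-2.1603]
Step 4: x=[8.9304] v=[-2.6679]
Step 5: x=[8.4788] v=[-3.0104]
Step 6: x=[8.0038] v=[-3.1667]
Step 7: x=[7.5348] v=[-3.1270]
Step 8: x=[7.1007] v=[-2.8939]
Step 9: x=[6.7284] v=[-2.4817]
Step 10: x=[6.4410] v=[-1.9159]
Step 11: x=[6.2563] v=[-1.2316]
Step 12: x=[6.1856] v=[-0.4711]
Step 13: x=[6.2334] v=[0.3186]
First v>=0 after going negative at step 13, time=1.9500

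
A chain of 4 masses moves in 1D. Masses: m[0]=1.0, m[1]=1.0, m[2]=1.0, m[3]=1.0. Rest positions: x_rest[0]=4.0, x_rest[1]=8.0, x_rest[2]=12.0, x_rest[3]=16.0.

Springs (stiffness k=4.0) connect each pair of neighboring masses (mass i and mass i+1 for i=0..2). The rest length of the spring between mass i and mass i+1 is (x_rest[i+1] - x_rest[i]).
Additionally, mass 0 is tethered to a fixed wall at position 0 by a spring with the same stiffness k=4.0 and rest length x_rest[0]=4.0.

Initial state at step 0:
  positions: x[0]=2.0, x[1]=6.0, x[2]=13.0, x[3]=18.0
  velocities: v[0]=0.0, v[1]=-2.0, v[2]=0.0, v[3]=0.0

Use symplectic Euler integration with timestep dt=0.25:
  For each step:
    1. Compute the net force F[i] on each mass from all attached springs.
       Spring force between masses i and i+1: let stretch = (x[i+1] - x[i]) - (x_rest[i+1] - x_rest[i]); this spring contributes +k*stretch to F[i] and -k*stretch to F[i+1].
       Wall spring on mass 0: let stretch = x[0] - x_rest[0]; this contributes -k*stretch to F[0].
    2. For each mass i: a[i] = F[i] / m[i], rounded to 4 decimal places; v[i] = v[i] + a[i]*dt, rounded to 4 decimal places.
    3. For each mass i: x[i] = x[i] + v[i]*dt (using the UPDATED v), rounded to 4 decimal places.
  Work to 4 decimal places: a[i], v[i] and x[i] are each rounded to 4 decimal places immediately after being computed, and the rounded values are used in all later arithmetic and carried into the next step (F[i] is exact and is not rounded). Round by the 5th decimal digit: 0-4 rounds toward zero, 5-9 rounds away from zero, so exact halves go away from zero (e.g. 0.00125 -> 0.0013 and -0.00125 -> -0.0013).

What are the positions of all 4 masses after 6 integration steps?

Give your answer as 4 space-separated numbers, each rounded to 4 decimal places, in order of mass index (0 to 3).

Answer: 5.7659 9.4224 12.0423 13.1678

Derivation:
Step 0: x=[2.0000 6.0000 13.0000 18.0000] v=[0.0000 -2.0000 0.0000 0.0000]
Step 1: x=[2.5000 6.2500 12.5000 17.7500] v=[2.0000 1.0000 -2.0000 -1.0000]
Step 2: x=[3.3125 7.1250 11.7500 17.1875] v=[3.2500 3.5000 -3.0000 -2.2500]
Step 3: x=[4.2500 8.2031 11.2031 16.2656] v=[3.7500 4.3125 -2.1875 -3.6875]
Step 4: x=[5.1133 9.0430 11.1719 15.0781] v=[3.4531 3.3594 -0.1250 -4.7500]
Step 5: x=[5.6807 9.4327 11.5850 13.9141] v=[2.2695 1.5586 1.6523 -4.6562]
Step 6: x=[5.7659 9.4224 12.0423 13.1678] v=[0.3408 -0.0411 1.8291 -2.9853]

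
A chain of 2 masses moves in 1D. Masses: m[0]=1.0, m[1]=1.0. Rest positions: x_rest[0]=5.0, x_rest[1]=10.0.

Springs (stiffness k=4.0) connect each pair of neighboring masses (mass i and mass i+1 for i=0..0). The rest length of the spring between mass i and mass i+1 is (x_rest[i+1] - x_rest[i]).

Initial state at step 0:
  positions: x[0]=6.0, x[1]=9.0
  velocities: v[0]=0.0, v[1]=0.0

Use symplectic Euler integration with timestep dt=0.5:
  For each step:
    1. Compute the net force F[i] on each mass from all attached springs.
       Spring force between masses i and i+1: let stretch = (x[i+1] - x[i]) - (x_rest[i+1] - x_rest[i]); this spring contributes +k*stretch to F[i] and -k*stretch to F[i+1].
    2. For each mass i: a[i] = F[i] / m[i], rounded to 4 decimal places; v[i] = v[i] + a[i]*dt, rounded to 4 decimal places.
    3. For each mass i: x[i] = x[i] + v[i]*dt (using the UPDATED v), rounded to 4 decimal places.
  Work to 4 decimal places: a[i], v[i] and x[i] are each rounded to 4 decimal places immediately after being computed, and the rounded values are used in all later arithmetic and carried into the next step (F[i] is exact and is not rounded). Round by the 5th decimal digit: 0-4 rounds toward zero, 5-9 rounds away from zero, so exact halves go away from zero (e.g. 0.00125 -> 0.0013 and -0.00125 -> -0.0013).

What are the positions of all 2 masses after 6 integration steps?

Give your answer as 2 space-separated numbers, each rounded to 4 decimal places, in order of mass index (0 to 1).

Answer: 4.0000 11.0000

Derivation:
Step 0: x=[6.0000 9.0000] v=[0.0000 0.0000]
Step 1: x=[4.0000 11.0000] v=[-4.0000 4.0000]
Step 2: x=[4.0000 11.0000] v=[0.0000 0.0000]
Step 3: x=[6.0000 9.0000] v=[4.0000 -4.0000]
Step 4: x=[6.0000 9.0000] v=[0.0000 0.0000]
Step 5: x=[4.0000 11.0000] v=[-4.0000 4.0000]
Step 6: x=[4.0000 11.0000] v=[0.0000 0.0000]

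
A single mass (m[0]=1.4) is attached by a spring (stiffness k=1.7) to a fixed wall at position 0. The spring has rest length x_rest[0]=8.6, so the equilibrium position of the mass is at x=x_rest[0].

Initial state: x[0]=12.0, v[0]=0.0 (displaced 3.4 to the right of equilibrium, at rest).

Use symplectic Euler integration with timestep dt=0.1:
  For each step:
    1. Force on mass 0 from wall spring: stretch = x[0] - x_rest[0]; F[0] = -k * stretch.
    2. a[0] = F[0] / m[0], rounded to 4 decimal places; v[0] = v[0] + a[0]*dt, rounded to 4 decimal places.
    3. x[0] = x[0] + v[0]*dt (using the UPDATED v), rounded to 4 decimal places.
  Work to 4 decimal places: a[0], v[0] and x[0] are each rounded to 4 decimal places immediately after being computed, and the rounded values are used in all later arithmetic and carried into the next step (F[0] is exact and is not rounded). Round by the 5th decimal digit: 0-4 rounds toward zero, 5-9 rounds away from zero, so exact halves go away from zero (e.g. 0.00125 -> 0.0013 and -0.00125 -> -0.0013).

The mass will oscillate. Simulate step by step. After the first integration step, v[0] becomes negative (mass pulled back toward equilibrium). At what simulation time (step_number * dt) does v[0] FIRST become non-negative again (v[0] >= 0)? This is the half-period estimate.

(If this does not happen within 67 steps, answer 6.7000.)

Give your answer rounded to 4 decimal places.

Step 0: x=[12.0000] v=[0.0000]
Step 1: x=[11.9587] v=[-0.4129]
Step 2: x=[11.8766] v=[-0.8207]
Step 3: x=[11.7547] v=[-1.2186]
Step 4: x=[11.5945] v=[-1.6017]
Step 5: x=[11.3980] v=[-1.9653]
Step 6: x=[11.1675] v=[-2.3051]
Step 7: x=[10.9058] v=[-2.6169]
Step 8: x=[10.6161] v=[-2.8969]
Step 9: x=[10.3019] v=[-3.1417]
Step 10: x=[9.9671] v=[-3.3484]
Step 11: x=[9.6157] v=[-3.5144]
Step 12: x=[9.2519] v=[-3.6377]
Step 13: x=[8.8802] v=[-3.7169]
Step 14: x=[8.5051] v=[-3.7509]
Step 15: x=[8.1312] v=[-3.7394]
Step 16: x=[7.7630] v=[-3.6825]
Step 17: x=[7.4049] v=[-3.5809]
Step 18: x=[7.0613] v=[-3.4358]
Step 19: x=[6.7364] v=[-3.2490]
Step 20: x=[6.4341] v=[-3.0227]
Step 21: x=[6.1581] v=[-2.7597]
Step 22: x=[5.9118] v=[-2.4632]
Step 23: x=[5.6981] v=[-2.1368]
Step 24: x=[5.5197] v=[-1.7844]
Step 25: x=[5.3787] v=[-1.4104]
Step 26: x=[5.2768] v=[-1.0192]
Step 27: x=[5.2152] v=[-0.6157]
Step 28: x=[5.1947] v=[-0.2047]
Step 29: x=[5.2156] v=[0.2088]
First v>=0 after going negative at step 29, time=2.9000

Answer: 2.9000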